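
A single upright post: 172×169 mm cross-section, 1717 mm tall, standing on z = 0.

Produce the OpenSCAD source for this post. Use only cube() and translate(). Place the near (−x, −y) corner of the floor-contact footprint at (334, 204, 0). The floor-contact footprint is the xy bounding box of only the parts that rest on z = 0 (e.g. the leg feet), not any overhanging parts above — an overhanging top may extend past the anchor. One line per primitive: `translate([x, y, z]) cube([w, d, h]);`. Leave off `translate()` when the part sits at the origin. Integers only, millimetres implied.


translate([334, 204, 0]) cube([172, 169, 1717]);


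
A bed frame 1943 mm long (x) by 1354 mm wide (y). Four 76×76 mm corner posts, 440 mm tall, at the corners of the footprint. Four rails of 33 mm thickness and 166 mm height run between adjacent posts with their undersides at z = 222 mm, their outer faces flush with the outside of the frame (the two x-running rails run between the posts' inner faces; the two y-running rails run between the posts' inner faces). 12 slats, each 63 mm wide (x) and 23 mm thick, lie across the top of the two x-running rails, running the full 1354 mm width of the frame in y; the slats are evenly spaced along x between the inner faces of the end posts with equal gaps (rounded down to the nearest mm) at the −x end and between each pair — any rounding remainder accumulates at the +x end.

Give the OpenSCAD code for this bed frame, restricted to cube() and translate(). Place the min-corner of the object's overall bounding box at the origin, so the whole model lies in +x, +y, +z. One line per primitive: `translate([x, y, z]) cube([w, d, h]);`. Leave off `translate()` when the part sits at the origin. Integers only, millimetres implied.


cube([76, 76, 440]);
translate([0, 1278, 0]) cube([76, 76, 440]);
translate([1867, 0, 0]) cube([76, 76, 440]);
translate([1867, 1278, 0]) cube([76, 76, 440]);
translate([76, 0, 222]) cube([1791, 33, 166]);
translate([76, 1321, 222]) cube([1791, 33, 166]);
translate([0, 76, 222]) cube([33, 1202, 166]);
translate([1910, 76, 222]) cube([33, 1202, 166]);
translate([155, 0, 388]) cube([63, 1354, 23]);
translate([297, 0, 388]) cube([63, 1354, 23]);
translate([439, 0, 388]) cube([63, 1354, 23]);
translate([581, 0, 388]) cube([63, 1354, 23]);
translate([723, 0, 388]) cube([63, 1354, 23]);
translate([865, 0, 388]) cube([63, 1354, 23]);
translate([1007, 0, 388]) cube([63, 1354, 23]);
translate([1149, 0, 388]) cube([63, 1354, 23]);
translate([1291, 0, 388]) cube([63, 1354, 23]);
translate([1433, 0, 388]) cube([63, 1354, 23]);
translate([1575, 0, 388]) cube([63, 1354, 23]);
translate([1717, 0, 388]) cube([63, 1354, 23]);


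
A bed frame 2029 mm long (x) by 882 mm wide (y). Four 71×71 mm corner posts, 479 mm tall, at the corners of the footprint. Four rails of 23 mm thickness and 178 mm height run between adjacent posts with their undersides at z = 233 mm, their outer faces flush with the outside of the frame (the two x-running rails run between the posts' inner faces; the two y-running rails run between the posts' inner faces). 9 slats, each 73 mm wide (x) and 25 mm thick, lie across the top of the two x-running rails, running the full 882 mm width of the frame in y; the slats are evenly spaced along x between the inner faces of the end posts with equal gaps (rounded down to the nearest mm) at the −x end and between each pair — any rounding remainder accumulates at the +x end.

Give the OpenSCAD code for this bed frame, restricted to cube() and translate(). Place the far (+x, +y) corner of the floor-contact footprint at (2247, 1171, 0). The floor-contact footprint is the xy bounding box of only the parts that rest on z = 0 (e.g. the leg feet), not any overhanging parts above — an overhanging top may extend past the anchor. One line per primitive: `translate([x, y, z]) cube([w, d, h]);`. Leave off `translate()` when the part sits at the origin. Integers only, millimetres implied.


// slat z = rail_z + rail_h = 233 + 178 = 411
// slat gap = ⌊(1887 − 9·73) / 10⌋ = 123
translate([218, 289, 0]) cube([71, 71, 479]);
translate([218, 1100, 0]) cube([71, 71, 479]);
translate([2176, 289, 0]) cube([71, 71, 479]);
translate([2176, 1100, 0]) cube([71, 71, 479]);
translate([289, 289, 233]) cube([1887, 23, 178]);
translate([289, 1148, 233]) cube([1887, 23, 178]);
translate([218, 360, 233]) cube([23, 740, 178]);
translate([2224, 360, 233]) cube([23, 740, 178]);
translate([412, 289, 411]) cube([73, 882, 25]);
translate([608, 289, 411]) cube([73, 882, 25]);
translate([804, 289, 411]) cube([73, 882, 25]);
translate([1000, 289, 411]) cube([73, 882, 25]);
translate([1196, 289, 411]) cube([73, 882, 25]);
translate([1392, 289, 411]) cube([73, 882, 25]);
translate([1588, 289, 411]) cube([73, 882, 25]);
translate([1784, 289, 411]) cube([73, 882, 25]);
translate([1980, 289, 411]) cube([73, 882, 25]);


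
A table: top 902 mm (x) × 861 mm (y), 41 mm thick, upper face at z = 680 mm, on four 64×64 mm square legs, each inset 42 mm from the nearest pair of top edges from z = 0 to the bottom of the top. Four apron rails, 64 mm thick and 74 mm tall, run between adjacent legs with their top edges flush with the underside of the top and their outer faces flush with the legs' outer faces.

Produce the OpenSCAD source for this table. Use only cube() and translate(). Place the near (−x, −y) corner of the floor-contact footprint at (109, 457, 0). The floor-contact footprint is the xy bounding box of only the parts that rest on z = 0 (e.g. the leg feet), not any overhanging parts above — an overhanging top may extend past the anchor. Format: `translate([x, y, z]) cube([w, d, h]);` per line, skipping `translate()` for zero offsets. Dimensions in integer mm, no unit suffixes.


// leg_h = 680 - 41 = 639
// apron z = 639 - 74 = 565
translate([67, 415, 639]) cube([902, 861, 41]);
translate([109, 457, 0]) cube([64, 64, 639]);
translate([863, 457, 0]) cube([64, 64, 639]);
translate([109, 1170, 0]) cube([64, 64, 639]);
translate([863, 1170, 0]) cube([64, 64, 639]);
translate([173, 457, 565]) cube([690, 64, 74]);
translate([173, 1170, 565]) cube([690, 64, 74]);
translate([109, 521, 565]) cube([64, 649, 74]);
translate([863, 521, 565]) cube([64, 649, 74]);


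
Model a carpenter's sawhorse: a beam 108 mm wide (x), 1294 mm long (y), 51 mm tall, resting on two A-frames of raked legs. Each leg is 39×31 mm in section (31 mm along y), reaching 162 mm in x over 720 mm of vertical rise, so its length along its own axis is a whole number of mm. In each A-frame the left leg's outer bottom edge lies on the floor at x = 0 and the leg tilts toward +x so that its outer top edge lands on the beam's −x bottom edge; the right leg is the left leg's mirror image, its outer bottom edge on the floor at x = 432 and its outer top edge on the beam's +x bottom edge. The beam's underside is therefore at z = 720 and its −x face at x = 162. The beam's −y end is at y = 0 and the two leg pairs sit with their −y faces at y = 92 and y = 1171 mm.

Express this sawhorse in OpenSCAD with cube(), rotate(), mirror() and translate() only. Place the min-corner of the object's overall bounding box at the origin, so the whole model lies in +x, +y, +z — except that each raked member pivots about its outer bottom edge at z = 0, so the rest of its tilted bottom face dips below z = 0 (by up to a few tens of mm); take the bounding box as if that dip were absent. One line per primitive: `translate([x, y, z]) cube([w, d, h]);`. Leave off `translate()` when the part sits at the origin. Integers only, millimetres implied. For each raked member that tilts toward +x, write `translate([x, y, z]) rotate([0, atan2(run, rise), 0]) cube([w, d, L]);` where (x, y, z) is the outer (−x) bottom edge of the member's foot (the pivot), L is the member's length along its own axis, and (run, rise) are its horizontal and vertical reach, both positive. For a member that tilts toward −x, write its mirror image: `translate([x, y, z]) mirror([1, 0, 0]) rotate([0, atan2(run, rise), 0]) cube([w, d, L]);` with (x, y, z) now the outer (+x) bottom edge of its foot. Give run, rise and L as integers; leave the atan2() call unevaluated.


// leg length = √(162² + 720²) = 738
// right-leg outer foot x = 2·162 + 108 = 432
// beam min-corner = (162, 0, 720)
translate([162, 0, 720]) cube([108, 1294, 51]);
translate([0, 92, 0]) rotate([0, atan2(162, 720), 0]) cube([39, 31, 738]);
translate([432, 92, 0]) mirror([1, 0, 0]) rotate([0, atan2(162, 720), 0]) cube([39, 31, 738]);
translate([0, 1171, 0]) rotate([0, atan2(162, 720), 0]) cube([39, 31, 738]);
translate([432, 1171, 0]) mirror([1, 0, 0]) rotate([0, atan2(162, 720), 0]) cube([39, 31, 738]);


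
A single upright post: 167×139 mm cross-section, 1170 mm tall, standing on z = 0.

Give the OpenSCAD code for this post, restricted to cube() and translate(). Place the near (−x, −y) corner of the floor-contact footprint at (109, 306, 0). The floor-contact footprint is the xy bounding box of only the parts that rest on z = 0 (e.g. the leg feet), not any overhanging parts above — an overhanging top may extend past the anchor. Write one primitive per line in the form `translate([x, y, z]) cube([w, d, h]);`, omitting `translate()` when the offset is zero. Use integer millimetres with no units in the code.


translate([109, 306, 0]) cube([167, 139, 1170]);


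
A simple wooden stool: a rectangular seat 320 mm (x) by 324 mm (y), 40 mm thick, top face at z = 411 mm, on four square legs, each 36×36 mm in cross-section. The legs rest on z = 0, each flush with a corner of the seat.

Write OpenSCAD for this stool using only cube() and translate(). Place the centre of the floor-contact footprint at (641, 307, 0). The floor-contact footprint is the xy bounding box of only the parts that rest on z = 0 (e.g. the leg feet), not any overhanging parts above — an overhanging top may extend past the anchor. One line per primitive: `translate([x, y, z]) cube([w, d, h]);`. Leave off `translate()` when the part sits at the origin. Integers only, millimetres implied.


translate([481, 145, 371]) cube([320, 324, 40]);
translate([481, 145, 0]) cube([36, 36, 371]);
translate([765, 145, 0]) cube([36, 36, 371]);
translate([481, 433, 0]) cube([36, 36, 371]);
translate([765, 433, 0]) cube([36, 36, 371]);


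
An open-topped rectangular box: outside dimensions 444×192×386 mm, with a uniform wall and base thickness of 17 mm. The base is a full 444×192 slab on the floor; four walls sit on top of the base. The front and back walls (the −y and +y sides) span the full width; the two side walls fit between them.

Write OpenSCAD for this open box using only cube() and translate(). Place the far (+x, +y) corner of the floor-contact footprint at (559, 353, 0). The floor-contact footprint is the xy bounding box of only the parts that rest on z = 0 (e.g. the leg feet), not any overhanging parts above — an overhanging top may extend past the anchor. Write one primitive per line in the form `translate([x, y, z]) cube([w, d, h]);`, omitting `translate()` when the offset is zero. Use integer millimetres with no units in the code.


translate([115, 161, 0]) cube([444, 192, 17]);
translate([115, 161, 17]) cube([444, 17, 369]);
translate([115, 336, 17]) cube([444, 17, 369]);
translate([115, 178, 17]) cube([17, 158, 369]);
translate([542, 178, 17]) cube([17, 158, 369]);


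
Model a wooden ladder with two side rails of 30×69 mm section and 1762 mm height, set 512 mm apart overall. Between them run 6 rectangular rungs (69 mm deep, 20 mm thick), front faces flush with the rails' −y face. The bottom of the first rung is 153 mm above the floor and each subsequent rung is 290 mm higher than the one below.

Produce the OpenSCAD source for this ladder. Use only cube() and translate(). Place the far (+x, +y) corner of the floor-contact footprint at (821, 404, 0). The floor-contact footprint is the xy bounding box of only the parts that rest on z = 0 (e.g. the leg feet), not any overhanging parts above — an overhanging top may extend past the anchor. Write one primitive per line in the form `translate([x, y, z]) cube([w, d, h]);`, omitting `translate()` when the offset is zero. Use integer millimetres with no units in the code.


// rung span = 512 - 2*30 = 452
// rung[k] z = 153 + k*290
translate([309, 335, 0]) cube([30, 69, 1762]);
translate([791, 335, 0]) cube([30, 69, 1762]);
translate([339, 335, 153]) cube([452, 69, 20]);
translate([339, 335, 443]) cube([452, 69, 20]);
translate([339, 335, 733]) cube([452, 69, 20]);
translate([339, 335, 1023]) cube([452, 69, 20]);
translate([339, 335, 1313]) cube([452, 69, 20]);
translate([339, 335, 1603]) cube([452, 69, 20]);


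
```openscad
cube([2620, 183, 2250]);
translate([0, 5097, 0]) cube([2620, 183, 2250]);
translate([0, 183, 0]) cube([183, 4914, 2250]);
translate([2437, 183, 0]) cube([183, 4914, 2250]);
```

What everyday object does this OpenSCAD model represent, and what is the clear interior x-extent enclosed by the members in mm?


A house (or room) frame. The interior width is 2254 mm.

Four 2250 mm walls enclosing a rectangle with no floor or roof — a room or house frame. Outside width is 2620 mm and wall thickness is 183 mm, so the interior width is 2620 − 2 × 183 = 2254 mm.


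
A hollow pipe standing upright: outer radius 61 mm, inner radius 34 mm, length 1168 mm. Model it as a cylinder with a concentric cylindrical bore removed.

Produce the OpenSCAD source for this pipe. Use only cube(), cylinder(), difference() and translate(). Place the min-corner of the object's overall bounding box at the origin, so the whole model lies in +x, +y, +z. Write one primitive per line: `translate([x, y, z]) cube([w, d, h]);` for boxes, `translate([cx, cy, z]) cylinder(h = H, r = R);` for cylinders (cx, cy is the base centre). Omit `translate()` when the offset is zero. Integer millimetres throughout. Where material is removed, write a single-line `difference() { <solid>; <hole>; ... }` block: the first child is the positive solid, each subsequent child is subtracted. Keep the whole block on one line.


difference() { translate([61, 61, 0]) cylinder(h = 1168, r = 61); translate([61, 61, 0]) cylinder(h = 1168, r = 34); }


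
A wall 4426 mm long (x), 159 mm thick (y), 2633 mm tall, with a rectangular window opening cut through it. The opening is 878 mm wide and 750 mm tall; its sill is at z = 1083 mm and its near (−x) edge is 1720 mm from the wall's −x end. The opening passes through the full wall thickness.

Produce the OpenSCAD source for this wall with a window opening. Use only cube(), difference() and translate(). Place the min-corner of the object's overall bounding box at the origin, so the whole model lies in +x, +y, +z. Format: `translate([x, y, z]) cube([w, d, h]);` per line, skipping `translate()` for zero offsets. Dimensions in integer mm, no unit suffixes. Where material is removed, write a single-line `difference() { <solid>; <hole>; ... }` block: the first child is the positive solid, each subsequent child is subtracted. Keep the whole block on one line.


difference() { cube([4426, 159, 2633]); translate([1720, 0, 1083]) cube([878, 159, 750]); }


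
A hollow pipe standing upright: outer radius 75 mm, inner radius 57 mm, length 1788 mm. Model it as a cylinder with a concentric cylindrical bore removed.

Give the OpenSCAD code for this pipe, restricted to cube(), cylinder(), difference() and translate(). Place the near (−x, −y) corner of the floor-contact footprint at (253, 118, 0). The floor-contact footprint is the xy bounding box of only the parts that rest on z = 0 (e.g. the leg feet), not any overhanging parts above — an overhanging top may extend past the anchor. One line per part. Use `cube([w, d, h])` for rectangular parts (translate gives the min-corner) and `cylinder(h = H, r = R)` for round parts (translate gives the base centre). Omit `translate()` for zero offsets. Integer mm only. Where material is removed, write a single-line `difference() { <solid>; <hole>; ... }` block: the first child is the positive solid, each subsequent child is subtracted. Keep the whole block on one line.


difference() { translate([328, 193, 0]) cylinder(h = 1788, r = 75); translate([328, 193, 0]) cylinder(h = 1788, r = 57); }


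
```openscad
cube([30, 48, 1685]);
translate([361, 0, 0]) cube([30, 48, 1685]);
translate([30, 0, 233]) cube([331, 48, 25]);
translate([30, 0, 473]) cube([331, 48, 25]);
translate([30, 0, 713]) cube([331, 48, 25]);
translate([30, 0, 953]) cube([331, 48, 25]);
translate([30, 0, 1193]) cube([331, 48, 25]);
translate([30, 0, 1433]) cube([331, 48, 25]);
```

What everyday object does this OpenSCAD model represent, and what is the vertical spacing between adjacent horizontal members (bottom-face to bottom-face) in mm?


A ladder. The rung spacing is 240 mm.

Two tall 30×48 posts with 6 short bars between them — a ladder. Adjacent rungs sit at z = 233 and z = 473, so the spacing is 473 − 233 = 240 mm.


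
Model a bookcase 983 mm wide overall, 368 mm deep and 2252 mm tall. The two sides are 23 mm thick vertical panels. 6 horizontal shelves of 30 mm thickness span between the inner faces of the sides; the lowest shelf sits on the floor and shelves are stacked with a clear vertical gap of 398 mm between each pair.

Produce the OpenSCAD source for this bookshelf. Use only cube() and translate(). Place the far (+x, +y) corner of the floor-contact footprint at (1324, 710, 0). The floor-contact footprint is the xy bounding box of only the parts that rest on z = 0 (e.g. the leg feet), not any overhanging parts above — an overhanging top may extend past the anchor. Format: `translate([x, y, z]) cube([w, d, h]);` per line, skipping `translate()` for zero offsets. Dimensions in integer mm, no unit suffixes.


translate([341, 342, 0]) cube([23, 368, 2252]);
translate([1301, 342, 0]) cube([23, 368, 2252]);
translate([364, 342, 0]) cube([937, 368, 30]);
translate([364, 342, 428]) cube([937, 368, 30]);
translate([364, 342, 856]) cube([937, 368, 30]);
translate([364, 342, 1284]) cube([937, 368, 30]);
translate([364, 342, 1712]) cube([937, 368, 30]);
translate([364, 342, 2140]) cube([937, 368, 30]);


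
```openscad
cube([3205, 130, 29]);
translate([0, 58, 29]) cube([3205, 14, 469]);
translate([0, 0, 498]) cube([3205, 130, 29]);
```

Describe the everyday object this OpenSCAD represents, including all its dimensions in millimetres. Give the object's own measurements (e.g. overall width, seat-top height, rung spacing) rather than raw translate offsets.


An I-beam lying along x, 3205 mm long. Overall section height 527 mm. Two flanges 130 mm wide (y) and 29 mm thick, one on the floor and one at the top; a web 14 mm thick runs between them, centred on the flange width.


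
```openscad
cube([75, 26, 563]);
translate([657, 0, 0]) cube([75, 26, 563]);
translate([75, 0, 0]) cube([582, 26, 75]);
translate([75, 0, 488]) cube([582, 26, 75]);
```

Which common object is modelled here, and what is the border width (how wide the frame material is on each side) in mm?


A picture frame. The border width is 75 mm.

Four thin pieces enclosing a rectangular opening — a picture frame. The two full-height stiles are 563 mm tall; the top rail sits at z = 488 and is 75 mm tall, so the border above the opening is 563 − 488 = 75 mm, matching the stile x-width.


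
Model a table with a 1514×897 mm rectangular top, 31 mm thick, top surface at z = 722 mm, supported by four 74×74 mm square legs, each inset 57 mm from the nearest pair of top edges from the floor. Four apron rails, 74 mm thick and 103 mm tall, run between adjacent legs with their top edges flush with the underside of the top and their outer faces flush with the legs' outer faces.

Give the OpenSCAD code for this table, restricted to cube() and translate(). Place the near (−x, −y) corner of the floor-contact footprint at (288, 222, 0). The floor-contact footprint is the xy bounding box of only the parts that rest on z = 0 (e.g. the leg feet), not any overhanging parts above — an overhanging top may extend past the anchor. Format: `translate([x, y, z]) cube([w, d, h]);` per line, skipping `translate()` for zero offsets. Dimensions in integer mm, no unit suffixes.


translate([231, 165, 691]) cube([1514, 897, 31]);
translate([288, 222, 0]) cube([74, 74, 691]);
translate([1614, 222, 0]) cube([74, 74, 691]);
translate([288, 931, 0]) cube([74, 74, 691]);
translate([1614, 931, 0]) cube([74, 74, 691]);
translate([362, 222, 588]) cube([1252, 74, 103]);
translate([362, 931, 588]) cube([1252, 74, 103]);
translate([288, 296, 588]) cube([74, 635, 103]);
translate([1614, 296, 588]) cube([74, 635, 103]);


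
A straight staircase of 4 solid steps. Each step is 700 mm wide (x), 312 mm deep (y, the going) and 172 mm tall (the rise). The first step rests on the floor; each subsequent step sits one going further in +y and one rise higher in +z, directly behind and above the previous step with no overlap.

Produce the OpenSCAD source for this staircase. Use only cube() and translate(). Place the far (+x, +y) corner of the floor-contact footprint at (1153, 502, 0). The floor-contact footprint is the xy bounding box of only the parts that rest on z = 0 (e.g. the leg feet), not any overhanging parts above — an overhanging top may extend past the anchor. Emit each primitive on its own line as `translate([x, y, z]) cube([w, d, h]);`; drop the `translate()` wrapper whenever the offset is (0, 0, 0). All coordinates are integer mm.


translate([453, 190, 0]) cube([700, 312, 172]);
translate([453, 502, 172]) cube([700, 312, 172]);
translate([453, 814, 344]) cube([700, 312, 172]);
translate([453, 1126, 516]) cube([700, 312, 172]);


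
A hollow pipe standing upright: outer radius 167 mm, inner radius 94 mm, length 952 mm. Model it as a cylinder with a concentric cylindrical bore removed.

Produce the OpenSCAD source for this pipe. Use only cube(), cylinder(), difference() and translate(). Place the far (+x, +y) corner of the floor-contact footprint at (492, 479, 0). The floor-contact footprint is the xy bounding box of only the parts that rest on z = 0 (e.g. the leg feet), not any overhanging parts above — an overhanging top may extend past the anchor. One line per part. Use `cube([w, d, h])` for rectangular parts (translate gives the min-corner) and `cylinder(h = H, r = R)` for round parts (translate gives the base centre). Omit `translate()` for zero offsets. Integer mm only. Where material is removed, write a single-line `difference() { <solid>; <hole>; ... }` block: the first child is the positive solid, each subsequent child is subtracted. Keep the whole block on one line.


difference() { translate([325, 312, 0]) cylinder(h = 952, r = 167); translate([325, 312, 0]) cylinder(h = 952, r = 94); }


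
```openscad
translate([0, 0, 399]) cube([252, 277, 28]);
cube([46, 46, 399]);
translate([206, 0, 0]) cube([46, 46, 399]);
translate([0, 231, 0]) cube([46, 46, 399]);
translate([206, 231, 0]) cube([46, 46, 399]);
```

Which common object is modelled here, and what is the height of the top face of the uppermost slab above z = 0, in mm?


A stool. The seat height is 427 mm.

A 252×277×28 slab at z = 399 on four corner posts — a stool. The seat top is 399 + 28 = 427 mm.


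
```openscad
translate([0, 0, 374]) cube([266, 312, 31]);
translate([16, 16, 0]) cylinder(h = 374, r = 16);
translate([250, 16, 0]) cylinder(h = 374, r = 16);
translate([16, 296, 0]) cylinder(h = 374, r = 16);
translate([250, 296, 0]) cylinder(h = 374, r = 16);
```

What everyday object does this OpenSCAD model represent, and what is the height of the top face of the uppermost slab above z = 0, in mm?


A stool. The seat height is 405 mm.

A 266×312×31 slab at z = 374 on four corner cylinders — a stool. The seat top is 374 + 31 = 405 mm.


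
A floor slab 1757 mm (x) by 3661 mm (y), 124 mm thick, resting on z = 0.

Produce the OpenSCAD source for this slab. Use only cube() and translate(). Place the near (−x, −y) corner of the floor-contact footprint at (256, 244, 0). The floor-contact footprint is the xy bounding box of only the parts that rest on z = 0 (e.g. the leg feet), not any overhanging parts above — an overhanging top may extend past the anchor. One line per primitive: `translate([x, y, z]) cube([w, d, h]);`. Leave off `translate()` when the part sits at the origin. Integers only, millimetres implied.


translate([256, 244, 0]) cube([1757, 3661, 124]);


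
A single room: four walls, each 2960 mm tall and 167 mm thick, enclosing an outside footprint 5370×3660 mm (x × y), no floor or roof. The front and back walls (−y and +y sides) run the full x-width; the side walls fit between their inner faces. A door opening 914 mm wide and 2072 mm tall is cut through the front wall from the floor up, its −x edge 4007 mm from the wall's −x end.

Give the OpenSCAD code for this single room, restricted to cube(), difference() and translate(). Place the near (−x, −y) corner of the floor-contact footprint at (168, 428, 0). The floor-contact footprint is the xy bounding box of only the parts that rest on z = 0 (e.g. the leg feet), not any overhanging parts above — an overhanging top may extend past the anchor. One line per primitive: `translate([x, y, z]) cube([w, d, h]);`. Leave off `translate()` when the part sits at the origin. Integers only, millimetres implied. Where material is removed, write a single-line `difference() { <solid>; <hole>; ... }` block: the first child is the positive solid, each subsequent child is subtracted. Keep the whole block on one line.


difference() { translate([168, 428, 0]) cube([5370, 167, 2960]); translate([4175, 428, 0]) cube([914, 167, 2072]); }
translate([168, 3921, 0]) cube([5370, 167, 2960]);
translate([168, 595, 0]) cube([167, 3326, 2960]);
translate([5371, 595, 0]) cube([167, 3326, 2960]);


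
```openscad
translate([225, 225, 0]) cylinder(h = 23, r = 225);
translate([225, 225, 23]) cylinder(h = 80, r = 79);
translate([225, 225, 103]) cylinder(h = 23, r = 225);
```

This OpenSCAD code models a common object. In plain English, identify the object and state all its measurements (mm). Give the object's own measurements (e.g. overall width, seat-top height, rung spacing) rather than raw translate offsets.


A spool: two coaxial disc flanges of radius 225 mm and thickness 23 mm, joined by a core cylinder of radius 79 mm and height 80 mm. The lower flange rests on z = 0 and the three cylinders share a vertical axis.


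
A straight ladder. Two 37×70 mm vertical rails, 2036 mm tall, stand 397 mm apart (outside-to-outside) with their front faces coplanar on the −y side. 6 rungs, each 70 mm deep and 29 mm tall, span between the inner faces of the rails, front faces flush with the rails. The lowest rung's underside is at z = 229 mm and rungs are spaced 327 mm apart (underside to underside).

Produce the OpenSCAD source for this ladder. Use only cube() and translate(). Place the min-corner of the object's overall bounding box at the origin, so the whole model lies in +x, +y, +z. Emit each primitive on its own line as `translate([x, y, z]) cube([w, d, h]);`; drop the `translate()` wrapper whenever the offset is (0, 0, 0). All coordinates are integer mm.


// rung span = 397 - 2*37 = 323
// rung[k] z = 229 + k*327
cube([37, 70, 2036]);
translate([360, 0, 0]) cube([37, 70, 2036]);
translate([37, 0, 229]) cube([323, 70, 29]);
translate([37, 0, 556]) cube([323, 70, 29]);
translate([37, 0, 883]) cube([323, 70, 29]);
translate([37, 0, 1210]) cube([323, 70, 29]);
translate([37, 0, 1537]) cube([323, 70, 29]);
translate([37, 0, 1864]) cube([323, 70, 29]);


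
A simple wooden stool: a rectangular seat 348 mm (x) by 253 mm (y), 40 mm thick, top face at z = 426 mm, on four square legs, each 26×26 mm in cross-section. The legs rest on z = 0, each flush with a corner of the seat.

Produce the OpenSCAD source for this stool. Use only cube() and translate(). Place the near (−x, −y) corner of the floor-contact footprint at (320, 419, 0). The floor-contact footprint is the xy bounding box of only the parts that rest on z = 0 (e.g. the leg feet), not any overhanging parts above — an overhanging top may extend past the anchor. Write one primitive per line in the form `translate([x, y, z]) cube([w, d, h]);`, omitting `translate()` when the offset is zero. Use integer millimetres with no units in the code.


translate([320, 419, 386]) cube([348, 253, 40]);
translate([320, 419, 0]) cube([26, 26, 386]);
translate([642, 419, 0]) cube([26, 26, 386]);
translate([320, 646, 0]) cube([26, 26, 386]);
translate([642, 646, 0]) cube([26, 26, 386]);


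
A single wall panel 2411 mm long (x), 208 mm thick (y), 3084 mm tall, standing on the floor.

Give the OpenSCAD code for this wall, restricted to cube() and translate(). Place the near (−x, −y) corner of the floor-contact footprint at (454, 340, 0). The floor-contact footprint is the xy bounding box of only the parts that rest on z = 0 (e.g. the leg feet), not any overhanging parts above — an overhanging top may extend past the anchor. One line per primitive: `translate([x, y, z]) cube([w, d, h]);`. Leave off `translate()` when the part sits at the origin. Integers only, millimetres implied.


translate([454, 340, 0]) cube([2411, 208, 3084]);


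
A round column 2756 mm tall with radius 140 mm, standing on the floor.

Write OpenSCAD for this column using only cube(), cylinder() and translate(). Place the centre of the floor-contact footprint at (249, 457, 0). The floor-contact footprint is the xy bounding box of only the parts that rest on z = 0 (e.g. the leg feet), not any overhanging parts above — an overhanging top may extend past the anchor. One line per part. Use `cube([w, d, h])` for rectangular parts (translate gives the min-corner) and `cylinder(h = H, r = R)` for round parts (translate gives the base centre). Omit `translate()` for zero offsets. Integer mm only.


translate([249, 457, 0]) cylinder(h = 2756, r = 140);


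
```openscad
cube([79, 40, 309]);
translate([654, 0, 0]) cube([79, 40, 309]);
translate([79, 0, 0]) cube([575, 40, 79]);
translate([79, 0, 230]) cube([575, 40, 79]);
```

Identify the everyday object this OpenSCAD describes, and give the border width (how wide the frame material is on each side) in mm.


A picture frame. The border width is 79 mm.

Four thin pieces enclosing a rectangular opening — a picture frame. The two full-height stiles are 309 mm tall; the top rail sits at z = 230 and is 79 mm tall, so the border above the opening is 309 − 230 = 79 mm, matching the stile x-width.


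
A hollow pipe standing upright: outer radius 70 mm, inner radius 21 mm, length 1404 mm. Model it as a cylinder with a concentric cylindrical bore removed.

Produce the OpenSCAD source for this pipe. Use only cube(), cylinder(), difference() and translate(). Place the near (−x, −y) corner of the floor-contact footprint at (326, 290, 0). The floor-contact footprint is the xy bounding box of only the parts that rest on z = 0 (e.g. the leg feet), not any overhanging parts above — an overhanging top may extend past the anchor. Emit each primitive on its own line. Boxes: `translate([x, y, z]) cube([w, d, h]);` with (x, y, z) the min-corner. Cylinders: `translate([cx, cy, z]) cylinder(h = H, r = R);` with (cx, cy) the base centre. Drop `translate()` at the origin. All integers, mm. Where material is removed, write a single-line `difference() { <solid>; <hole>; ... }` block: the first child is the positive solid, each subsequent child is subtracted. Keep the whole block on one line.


difference() { translate([396, 360, 0]) cylinder(h = 1404, r = 70); translate([396, 360, 0]) cylinder(h = 1404, r = 21); }


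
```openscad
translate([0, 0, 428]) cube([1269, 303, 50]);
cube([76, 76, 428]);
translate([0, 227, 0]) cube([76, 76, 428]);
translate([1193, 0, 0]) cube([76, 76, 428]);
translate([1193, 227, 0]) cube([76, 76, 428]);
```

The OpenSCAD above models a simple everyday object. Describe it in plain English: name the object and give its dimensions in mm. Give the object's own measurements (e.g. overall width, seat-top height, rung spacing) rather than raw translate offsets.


A long wooden bench with a 1269 mm (x) × 303 mm (y) seat, 50 mm thick, its top surface 478 mm above the floor. Four 76 mm square legs at the seat corners, flush with the edges, run from z = 0 to the seat underside.


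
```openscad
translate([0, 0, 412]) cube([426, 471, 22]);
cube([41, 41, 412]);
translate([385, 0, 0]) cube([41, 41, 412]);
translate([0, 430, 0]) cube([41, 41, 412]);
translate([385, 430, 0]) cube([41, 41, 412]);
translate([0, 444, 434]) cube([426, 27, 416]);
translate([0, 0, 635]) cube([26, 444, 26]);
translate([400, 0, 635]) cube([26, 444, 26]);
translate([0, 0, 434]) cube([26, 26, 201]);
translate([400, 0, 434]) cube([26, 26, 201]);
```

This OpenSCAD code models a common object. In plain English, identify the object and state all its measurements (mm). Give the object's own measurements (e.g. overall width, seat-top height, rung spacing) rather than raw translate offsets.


A chair. The seat is a 426×471×22 mm slab with its top at z = 434 mm, on four 41×41 mm corner legs (flush with the seat edges, standing on z = 0). A flat backrest 27 mm thick, 416 mm tall, spans the full seat width and rises from the seat top along its +y edge, rear face flush with the rear of the seat. Two armrests of 26×26 mm section run along each side from the seat's front edge to the front of the backrest, top faces 227 mm above the seat top and outer faces flush with the seat's x-edges; a 26×26 mm post under the front of each armrest stands on the seat at the front corner.


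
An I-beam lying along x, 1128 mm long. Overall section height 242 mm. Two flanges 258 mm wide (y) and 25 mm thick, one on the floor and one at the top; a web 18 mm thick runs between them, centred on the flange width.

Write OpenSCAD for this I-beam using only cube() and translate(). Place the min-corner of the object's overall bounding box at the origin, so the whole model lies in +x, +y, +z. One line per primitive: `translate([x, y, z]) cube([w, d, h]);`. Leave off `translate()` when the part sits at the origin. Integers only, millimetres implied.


cube([1128, 258, 25]);
translate([0, 120, 25]) cube([1128, 18, 192]);
translate([0, 0, 217]) cube([1128, 258, 25]);


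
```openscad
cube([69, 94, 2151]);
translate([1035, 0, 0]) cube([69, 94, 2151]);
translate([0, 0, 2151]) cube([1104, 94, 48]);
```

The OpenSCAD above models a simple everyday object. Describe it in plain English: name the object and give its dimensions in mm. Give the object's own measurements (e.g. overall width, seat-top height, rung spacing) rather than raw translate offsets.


A door frame. The clear opening is 966 mm wide and 2151 mm high. Two 69 mm wide jambs, 94 mm deep, stand either side of the opening from the floor to the top of the opening. A 48 mm thick head sits across the top of both jambs, spanning the full outside width of the frame.


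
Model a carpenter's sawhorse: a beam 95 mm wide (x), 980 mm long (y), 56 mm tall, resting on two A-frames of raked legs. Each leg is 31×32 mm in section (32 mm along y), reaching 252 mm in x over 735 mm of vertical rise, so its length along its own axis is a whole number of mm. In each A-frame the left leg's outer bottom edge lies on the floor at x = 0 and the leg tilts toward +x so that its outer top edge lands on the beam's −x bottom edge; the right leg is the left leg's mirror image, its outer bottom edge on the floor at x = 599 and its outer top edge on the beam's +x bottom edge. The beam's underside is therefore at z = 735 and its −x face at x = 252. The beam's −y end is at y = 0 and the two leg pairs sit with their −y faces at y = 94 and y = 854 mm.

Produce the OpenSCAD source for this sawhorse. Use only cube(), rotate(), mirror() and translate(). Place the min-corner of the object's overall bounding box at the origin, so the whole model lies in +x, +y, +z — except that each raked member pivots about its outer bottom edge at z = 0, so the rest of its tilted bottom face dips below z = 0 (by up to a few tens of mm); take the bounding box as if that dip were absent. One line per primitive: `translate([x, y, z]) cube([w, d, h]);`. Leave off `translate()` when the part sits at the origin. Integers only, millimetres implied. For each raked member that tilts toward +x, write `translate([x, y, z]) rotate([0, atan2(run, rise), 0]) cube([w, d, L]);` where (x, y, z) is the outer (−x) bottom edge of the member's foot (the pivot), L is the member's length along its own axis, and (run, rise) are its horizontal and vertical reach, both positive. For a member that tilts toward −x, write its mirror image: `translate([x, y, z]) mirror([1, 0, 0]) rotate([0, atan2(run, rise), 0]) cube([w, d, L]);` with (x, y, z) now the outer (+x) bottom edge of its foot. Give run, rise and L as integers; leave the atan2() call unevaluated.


translate([252, 0, 735]) cube([95, 980, 56]);
translate([0, 94, 0]) rotate([0, atan2(252, 735), 0]) cube([31, 32, 777]);
translate([599, 94, 0]) mirror([1, 0, 0]) rotate([0, atan2(252, 735), 0]) cube([31, 32, 777]);
translate([0, 854, 0]) rotate([0, atan2(252, 735), 0]) cube([31, 32, 777]);
translate([599, 854, 0]) mirror([1, 0, 0]) rotate([0, atan2(252, 735), 0]) cube([31, 32, 777]);


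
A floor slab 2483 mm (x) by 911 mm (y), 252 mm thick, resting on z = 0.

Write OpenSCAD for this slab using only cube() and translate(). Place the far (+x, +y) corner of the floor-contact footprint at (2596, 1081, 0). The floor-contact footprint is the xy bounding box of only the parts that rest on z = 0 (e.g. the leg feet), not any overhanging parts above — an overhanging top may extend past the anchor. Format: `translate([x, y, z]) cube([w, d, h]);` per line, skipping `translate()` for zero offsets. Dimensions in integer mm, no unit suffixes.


translate([113, 170, 0]) cube([2483, 911, 252]);


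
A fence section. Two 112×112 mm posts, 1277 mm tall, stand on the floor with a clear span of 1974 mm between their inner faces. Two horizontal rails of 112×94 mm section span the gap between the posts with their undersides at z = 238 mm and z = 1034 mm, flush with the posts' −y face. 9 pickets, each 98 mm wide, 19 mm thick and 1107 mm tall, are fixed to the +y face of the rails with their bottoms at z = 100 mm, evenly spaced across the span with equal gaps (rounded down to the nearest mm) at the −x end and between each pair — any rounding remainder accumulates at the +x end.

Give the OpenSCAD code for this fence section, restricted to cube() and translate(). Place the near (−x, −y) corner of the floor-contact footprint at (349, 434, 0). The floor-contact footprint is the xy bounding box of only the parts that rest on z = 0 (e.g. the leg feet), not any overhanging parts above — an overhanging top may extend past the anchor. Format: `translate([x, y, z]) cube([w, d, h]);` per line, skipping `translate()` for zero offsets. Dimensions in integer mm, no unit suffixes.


translate([349, 434, 0]) cube([112, 112, 1277]);
translate([2435, 434, 0]) cube([112, 112, 1277]);
translate([461, 434, 238]) cube([1974, 112, 94]);
translate([461, 434, 1034]) cube([1974, 112, 94]);
translate([570, 546, 100]) cube([98, 19, 1107]);
translate([777, 546, 100]) cube([98, 19, 1107]);
translate([984, 546, 100]) cube([98, 19, 1107]);
translate([1191, 546, 100]) cube([98, 19, 1107]);
translate([1398, 546, 100]) cube([98, 19, 1107]);
translate([1605, 546, 100]) cube([98, 19, 1107]);
translate([1812, 546, 100]) cube([98, 19, 1107]);
translate([2019, 546, 100]) cube([98, 19, 1107]);
translate([2226, 546, 100]) cube([98, 19, 1107]);


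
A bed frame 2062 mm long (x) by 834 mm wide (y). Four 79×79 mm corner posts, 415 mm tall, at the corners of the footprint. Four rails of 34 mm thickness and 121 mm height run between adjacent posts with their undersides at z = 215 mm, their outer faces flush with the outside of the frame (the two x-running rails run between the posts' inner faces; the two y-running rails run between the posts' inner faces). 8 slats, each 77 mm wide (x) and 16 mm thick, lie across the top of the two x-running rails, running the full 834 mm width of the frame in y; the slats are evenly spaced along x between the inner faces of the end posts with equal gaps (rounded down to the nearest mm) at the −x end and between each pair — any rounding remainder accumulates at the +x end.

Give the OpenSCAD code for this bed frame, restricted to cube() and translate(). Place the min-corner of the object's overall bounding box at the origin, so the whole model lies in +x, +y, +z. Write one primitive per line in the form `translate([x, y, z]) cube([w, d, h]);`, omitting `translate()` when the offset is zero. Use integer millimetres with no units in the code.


cube([79, 79, 415]);
translate([0, 755, 0]) cube([79, 79, 415]);
translate([1983, 0, 0]) cube([79, 79, 415]);
translate([1983, 755, 0]) cube([79, 79, 415]);
translate([79, 0, 215]) cube([1904, 34, 121]);
translate([79, 800, 215]) cube([1904, 34, 121]);
translate([0, 79, 215]) cube([34, 676, 121]);
translate([2028, 79, 215]) cube([34, 676, 121]);
translate([222, 0, 336]) cube([77, 834, 16]);
translate([442, 0, 336]) cube([77, 834, 16]);
translate([662, 0, 336]) cube([77, 834, 16]);
translate([882, 0, 336]) cube([77, 834, 16]);
translate([1102, 0, 336]) cube([77, 834, 16]);
translate([1322, 0, 336]) cube([77, 834, 16]);
translate([1542, 0, 336]) cube([77, 834, 16]);
translate([1762, 0, 336]) cube([77, 834, 16]);
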